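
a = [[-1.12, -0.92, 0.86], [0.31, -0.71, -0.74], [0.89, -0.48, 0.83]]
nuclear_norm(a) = 4.05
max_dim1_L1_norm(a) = 2.9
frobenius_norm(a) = 2.39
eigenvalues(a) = [(1.37+0j), (-1.19+0.53j), (-1.19-0.53j)]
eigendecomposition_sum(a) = [[(0.15-0j), -0.18-0.00j, 0.50+0.00j], [-0.10+0.00j, 0.12+0.00j, -0.32-0.00j], [0.34-0.00j, (-0.4-0j), (1.1+0j)]] + [[(-0.64-0.01j),-0.37-0.61j,(0.18-0.17j)],[0.20+0.57j,-0.41+0.53j,(-0.21-0.1j)],[0.27+0.21j,(-0.04+0.38j),-0.13+0.01j]] + [[-0.64+0.01j, (-0.37+0.61j), 0.18+0.17j], [0.20-0.57j, (-0.41-0.53j), -0.21+0.10j], [0.27-0.21j, -0.04-0.38j, (-0.13-0.01j)]]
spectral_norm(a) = 1.71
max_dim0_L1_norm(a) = 2.43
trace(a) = -1.00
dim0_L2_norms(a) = [1.46, 1.26, 1.41]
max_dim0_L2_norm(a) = 1.46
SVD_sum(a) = [[-1.01, -0.81, 1.05], [0.19, 0.15, -0.2], [-0.13, -0.11, 0.14]] + [[-0.12, 0.05, -0.08], [0.08, -0.03, 0.05], [1.02, -0.42, 0.66]] + [[0.01, -0.16, -0.11], [0.05, -0.83, -0.59], [-0.0, 0.04, 0.03]]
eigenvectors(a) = [[(-0.4+0j), (0.68+0j), (0.68-0j)], [(0.25+0j), (-0.23-0.6j), -0.23+0.60j], [(-0.88+0j), (-0.29-0.22j), (-0.29+0.22j)]]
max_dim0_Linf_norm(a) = 1.12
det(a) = 2.32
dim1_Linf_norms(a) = [1.12, 0.74, 0.89]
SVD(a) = [[-0.98,  0.12,  -0.19], [0.18,  -0.07,  -0.98], [-0.13,  -0.99,  0.05]] @ diag([1.7095485597954014, 1.3011914139610044, 1.0411266137870219]) @ [[0.61, 0.49, -0.63], [-0.79, 0.32, -0.51], [-0.04, 0.81, 0.58]]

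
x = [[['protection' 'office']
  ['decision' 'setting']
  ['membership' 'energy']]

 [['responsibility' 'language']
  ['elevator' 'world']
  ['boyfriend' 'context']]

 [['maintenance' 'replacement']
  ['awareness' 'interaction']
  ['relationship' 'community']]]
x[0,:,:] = [['protection', 'office'], ['decision', 'setting'], ['membership', 'energy']]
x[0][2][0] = 'membership'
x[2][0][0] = 'maintenance'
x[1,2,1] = 'context'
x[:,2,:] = [['membership', 'energy'], ['boyfriend', 'context'], ['relationship', 'community']]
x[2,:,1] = ['replacement', 'interaction', 'community']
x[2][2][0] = 'relationship'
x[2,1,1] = 'interaction'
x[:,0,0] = ['protection', 'responsibility', 'maintenance']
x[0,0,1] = 'office'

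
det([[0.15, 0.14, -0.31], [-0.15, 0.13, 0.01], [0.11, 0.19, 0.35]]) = 0.027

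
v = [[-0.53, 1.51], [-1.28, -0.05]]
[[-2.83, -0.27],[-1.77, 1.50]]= v @ [[1.44, -1.15],[-1.37, -0.58]]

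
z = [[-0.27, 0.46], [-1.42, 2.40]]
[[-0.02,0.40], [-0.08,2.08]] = z @ [[-0.01, 0.29], [-0.04, 1.04]]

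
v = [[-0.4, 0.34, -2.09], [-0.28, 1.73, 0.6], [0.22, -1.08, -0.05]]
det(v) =-0.021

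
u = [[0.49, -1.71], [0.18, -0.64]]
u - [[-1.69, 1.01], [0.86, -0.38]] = [[2.18, -2.72],[-0.68, -0.26]]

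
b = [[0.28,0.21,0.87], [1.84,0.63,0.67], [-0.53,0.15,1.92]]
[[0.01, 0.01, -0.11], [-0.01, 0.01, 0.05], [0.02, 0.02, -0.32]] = b @ [[-0.01, -0.0, 0.09], [0.00, 0.00, -0.04], [0.01, 0.01, -0.14]]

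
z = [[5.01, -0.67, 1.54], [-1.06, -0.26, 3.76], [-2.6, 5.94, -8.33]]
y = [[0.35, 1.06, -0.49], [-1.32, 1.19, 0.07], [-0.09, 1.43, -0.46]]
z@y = [[2.50, 6.72, -3.21], [-0.37, 3.94, -1.23], [-8.0, -7.6, 5.52]]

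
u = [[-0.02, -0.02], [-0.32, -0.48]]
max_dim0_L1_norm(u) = 0.5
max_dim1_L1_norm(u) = 0.8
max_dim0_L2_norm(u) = 0.48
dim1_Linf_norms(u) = [0.02, 0.48]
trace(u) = -0.50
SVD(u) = [[-0.05, -1.00],[-1.00, 0.05]] @ diag([0.5775545876637668, 0.005540601820763265]) @ [[0.56, 0.83],[0.83, -0.56]]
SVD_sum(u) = [[-0.02,-0.02], [-0.32,-0.48]] + [[-0.0, 0.00],[0.0, -0.00]]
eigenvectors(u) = [[0.83,0.04], [-0.56,1.00]]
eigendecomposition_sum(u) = [[-0.01, 0.00], [0.0, -0.00]] + [[-0.01, -0.02], [-0.32, -0.48]]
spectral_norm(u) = 0.58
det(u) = 0.00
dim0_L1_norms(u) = [0.34, 0.5]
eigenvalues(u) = [-0.01, -0.49]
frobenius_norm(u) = 0.58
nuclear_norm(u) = 0.58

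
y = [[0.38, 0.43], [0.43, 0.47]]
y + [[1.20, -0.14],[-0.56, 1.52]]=[[1.58,0.29], [-0.13,1.99]]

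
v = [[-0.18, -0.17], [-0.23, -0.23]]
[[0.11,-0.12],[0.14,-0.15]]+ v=[[-0.07, -0.29],[-0.09, -0.38]]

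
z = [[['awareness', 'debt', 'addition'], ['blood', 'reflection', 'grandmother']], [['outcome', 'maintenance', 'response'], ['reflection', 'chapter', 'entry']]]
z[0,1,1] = 'reflection'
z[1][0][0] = 'outcome'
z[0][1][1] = 'reflection'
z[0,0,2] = 'addition'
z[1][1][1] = 'chapter'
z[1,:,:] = [['outcome', 'maintenance', 'response'], ['reflection', 'chapter', 'entry']]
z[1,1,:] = ['reflection', 'chapter', 'entry']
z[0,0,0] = 'awareness'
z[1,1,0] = 'reflection'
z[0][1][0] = 'blood'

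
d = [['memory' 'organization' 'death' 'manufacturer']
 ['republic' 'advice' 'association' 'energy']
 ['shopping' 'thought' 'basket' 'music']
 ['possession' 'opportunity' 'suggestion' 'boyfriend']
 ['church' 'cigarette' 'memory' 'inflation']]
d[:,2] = ['death', 'association', 'basket', 'suggestion', 'memory']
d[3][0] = 'possession'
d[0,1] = 'organization'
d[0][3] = 'manufacturer'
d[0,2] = 'death'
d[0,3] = 'manufacturer'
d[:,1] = ['organization', 'advice', 'thought', 'opportunity', 'cigarette']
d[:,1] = ['organization', 'advice', 'thought', 'opportunity', 'cigarette']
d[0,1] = 'organization'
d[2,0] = 'shopping'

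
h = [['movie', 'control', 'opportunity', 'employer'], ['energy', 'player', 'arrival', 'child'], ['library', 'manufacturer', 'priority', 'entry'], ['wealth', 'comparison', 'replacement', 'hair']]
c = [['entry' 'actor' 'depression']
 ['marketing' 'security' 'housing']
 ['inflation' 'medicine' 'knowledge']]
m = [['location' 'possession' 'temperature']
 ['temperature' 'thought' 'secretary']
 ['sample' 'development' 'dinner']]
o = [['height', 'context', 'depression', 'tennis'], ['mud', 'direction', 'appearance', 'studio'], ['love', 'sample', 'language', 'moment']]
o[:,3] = ['tennis', 'studio', 'moment']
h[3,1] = 'comparison'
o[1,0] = 'mud'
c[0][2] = 'depression'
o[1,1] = 'direction'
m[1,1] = 'thought'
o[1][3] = 'studio'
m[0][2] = 'temperature'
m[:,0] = ['location', 'temperature', 'sample']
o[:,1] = ['context', 'direction', 'sample']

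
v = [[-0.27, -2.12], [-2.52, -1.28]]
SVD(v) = [[-0.52, -0.85], [-0.85, 0.52]] @ diag([3.174716749894012, 1.5739356905357993]) @ [[0.72,0.69], [-0.69,0.72]]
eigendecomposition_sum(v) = [[0.97, -0.71], [-0.85, 0.63]] + [[-1.24, -1.41], [-1.67, -1.91]]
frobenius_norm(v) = 3.54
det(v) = -5.00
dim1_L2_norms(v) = [2.14, 2.83]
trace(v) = -1.55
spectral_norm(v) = 3.17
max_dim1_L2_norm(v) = 2.83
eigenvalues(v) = [1.59, -3.14]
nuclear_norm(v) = 4.75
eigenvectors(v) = [[0.75, 0.59],[-0.66, 0.80]]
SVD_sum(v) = [[-1.20, -1.15], [-1.95, -1.87]] + [[0.93, -0.97], [-0.57, 0.59]]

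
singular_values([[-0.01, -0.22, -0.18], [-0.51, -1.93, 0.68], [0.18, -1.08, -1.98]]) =[2.36, 2.01, 0.0]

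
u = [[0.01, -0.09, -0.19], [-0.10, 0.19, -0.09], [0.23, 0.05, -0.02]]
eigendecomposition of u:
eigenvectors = [[-0.02+0.63j,  -0.02-0.63j,  -0.31+0.00j],  [-0.00+0.29j,  -0.00-0.29j,  0.95+0.00j],  [0.72+0.00j,  0.72-0.00j,  -0.09+0.00j]]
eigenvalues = [(-0.03+0.22j), (-0.03-0.22j), (0.23+0j)]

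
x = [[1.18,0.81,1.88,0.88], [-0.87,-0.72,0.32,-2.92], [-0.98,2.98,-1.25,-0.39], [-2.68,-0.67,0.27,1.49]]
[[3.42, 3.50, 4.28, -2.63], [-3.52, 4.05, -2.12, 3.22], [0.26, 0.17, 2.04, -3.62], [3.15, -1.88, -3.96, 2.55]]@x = [[3.84, 14.77, 1.49, -12.8], [-14.23, -14.24, -1.80, -9.30], [7.86, 8.59, -2.98, -6.46], [2.40, -9.6, 10.96, 13.61]]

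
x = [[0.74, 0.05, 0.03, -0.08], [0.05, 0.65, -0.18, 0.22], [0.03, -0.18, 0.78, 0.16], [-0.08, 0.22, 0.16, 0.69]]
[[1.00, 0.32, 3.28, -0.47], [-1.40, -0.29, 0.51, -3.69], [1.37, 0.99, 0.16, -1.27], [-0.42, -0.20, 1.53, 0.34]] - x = [[0.26, 0.27, 3.25, -0.39], [-1.45, -0.94, 0.69, -3.91], [1.34, 1.17, -0.62, -1.43], [-0.34, -0.42, 1.37, -0.35]]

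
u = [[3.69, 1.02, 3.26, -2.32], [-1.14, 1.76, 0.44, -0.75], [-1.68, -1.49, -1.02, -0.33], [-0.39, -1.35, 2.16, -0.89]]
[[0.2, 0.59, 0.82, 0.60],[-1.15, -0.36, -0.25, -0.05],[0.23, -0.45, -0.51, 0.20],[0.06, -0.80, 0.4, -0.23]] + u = [[3.89, 1.61, 4.08, -1.72], [-2.29, 1.4, 0.19, -0.8], [-1.45, -1.94, -1.53, -0.13], [-0.33, -2.15, 2.56, -1.12]]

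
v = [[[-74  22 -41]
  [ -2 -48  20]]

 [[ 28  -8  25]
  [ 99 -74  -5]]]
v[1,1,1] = -74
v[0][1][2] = 20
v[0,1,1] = -48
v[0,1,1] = -48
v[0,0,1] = 22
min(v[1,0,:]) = -8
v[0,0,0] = -74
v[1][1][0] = 99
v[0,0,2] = -41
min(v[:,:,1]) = -74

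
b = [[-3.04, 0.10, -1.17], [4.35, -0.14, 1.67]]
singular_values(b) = [5.69, 0.0]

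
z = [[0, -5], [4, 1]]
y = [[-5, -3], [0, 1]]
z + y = [[-5, -8], [4, 2]]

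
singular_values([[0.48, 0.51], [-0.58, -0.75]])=[1.18, 0.05]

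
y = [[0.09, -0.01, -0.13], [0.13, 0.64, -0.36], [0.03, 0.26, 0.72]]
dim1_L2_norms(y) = [0.16, 0.75, 0.77]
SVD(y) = [[-0.16,-0.04,-0.99], [-0.62,0.78,0.07], [0.77,0.63,-0.15]] @ diag([0.8238168193110718, 0.6943159260385638, 0.08573939041887661]) @ [[-0.09, -0.24, 0.97],[0.17, 0.95, 0.25],[-0.98, 0.18, -0.04]]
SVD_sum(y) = [[0.01,0.03,-0.13], [0.05,0.12,-0.5], [-0.06,-0.15,0.61]] + [[-0.00, -0.03, -0.01], [0.09, 0.52, 0.14], [0.07, 0.41, 0.11]] + [[0.08, -0.02, 0.0],[-0.01, 0.00, -0.00],[0.01, -0.00, 0.0]]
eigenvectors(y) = [[0.98+0.00j, (0.06+0.11j), 0.06-0.11j], [-0.21+0.00j, (0.76+0j), (0.76-0j)], [0.04+0.00j, (-0.07-0.63j), (-0.07+0.63j)]]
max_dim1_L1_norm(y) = 1.13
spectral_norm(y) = 0.82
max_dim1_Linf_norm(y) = 0.72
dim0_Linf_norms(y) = [0.13, 0.64, 0.72]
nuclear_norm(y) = 1.60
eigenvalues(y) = [(0.09+0j), (0.68+0.31j), (0.68-0.31j)]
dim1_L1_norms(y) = [0.23, 1.13, 1.01]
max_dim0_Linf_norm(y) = 0.72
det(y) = 0.05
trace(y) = 1.45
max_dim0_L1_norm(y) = 1.21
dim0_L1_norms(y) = [0.25, 0.91, 1.21]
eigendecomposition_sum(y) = [[(0.09+0j), -0.01+0.00j, 0.01+0.00j],[-0.02-0.00j, -0j, (-0+0j)],[0j, -0.00+0.00j, 0.00+0.00j]] + [[0.01j, -0.00+0.06j, -0.07+0.01j], [0.07+0.02j, (0.32+0.19j), -0.18+0.42j], [(0.01-0.06j), (0.13-0.28j), 0.36+0.11j]] + [[-0.01j,(-0-0.06j),(-0.07-0.01j)], [0.07-0.02j,(0.32-0.19j),(-0.18-0.42j)], [(0.01+0.06j),0.13+0.28j,(0.36-0.11j)]]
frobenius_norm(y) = 1.08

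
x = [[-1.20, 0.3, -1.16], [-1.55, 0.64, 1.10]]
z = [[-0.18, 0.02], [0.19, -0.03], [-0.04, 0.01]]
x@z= [[0.32, -0.04],  [0.36, -0.04]]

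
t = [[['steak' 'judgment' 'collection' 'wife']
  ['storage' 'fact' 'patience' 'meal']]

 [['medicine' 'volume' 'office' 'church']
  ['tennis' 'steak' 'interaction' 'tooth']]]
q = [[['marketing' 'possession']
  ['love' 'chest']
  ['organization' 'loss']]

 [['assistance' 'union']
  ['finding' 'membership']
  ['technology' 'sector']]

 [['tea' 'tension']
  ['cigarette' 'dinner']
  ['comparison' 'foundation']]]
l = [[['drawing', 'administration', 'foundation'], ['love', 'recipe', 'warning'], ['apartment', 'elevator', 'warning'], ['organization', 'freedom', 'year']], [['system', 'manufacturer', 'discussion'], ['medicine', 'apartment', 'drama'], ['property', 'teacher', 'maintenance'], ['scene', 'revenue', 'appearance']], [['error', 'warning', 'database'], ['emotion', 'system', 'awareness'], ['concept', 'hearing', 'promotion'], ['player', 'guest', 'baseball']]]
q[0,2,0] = 'organization'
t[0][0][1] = 'judgment'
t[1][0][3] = 'church'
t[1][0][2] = 'office'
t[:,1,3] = ['meal', 'tooth']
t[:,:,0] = [['steak', 'storage'], ['medicine', 'tennis']]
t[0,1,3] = 'meal'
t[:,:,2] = [['collection', 'patience'], ['office', 'interaction']]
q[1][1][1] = 'membership'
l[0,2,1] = 'elevator'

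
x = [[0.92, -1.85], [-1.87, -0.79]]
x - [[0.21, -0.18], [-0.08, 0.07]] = [[0.71, -1.67], [-1.79, -0.86]]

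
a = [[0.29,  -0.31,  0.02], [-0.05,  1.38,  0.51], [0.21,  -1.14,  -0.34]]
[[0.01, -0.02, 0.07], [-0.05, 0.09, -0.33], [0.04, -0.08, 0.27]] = a@[[-0.00, -0.0, -0.0], [-0.03, 0.07, -0.22], [-0.02, -0.01, -0.05]]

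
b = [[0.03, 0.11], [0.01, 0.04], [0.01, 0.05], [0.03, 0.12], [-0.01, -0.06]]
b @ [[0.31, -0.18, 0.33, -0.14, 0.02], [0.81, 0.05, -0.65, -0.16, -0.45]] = [[0.1,0.0,-0.06,-0.02,-0.05], [0.04,0.00,-0.02,-0.01,-0.02], [0.04,0.0,-0.03,-0.01,-0.02], [0.11,0.00,-0.07,-0.02,-0.05], [-0.05,-0.00,0.04,0.01,0.03]]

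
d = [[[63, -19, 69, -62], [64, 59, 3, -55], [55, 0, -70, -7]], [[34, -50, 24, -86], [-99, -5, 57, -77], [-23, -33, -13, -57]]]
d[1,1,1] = -5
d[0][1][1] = 59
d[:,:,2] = [[69, 3, -70], [24, 57, -13]]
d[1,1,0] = -99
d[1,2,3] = -57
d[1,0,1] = -50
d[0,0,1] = -19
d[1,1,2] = 57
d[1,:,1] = [-50, -5, -33]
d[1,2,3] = -57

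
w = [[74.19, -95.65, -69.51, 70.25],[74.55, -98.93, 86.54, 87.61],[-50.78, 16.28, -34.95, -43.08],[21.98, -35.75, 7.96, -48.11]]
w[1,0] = 74.55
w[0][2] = -69.51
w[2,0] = -50.78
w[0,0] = 74.19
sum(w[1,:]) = 149.76999999999998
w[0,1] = -95.65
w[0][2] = -69.51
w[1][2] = 86.54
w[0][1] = -95.65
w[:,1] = [-95.65, -98.93, 16.28, -35.75]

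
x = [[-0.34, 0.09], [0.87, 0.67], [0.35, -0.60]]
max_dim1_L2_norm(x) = 1.1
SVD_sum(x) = [[-0.17, -0.13], [0.87, 0.67], [-0.07, -0.06]] + [[-0.17, 0.22], [0.00, -0.00], [0.42, -0.54]]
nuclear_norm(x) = 1.87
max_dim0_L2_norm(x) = 1.0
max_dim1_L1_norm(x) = 1.54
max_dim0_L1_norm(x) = 1.56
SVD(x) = [[-0.19, -0.38], [0.98, 0.0], [-0.08, 0.93]] @ diag([1.1223551384860333, 0.7431816353449519]) @ [[0.79,  0.61], [0.61,  -0.79]]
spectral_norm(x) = 1.12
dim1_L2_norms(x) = [0.35, 1.1, 0.69]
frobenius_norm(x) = 1.35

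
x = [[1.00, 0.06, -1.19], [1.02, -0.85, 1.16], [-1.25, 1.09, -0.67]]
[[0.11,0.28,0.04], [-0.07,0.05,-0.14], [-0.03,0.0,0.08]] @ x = [[0.35, -0.19, 0.17], [0.16, -0.20, 0.24], [-0.13, 0.09, -0.02]]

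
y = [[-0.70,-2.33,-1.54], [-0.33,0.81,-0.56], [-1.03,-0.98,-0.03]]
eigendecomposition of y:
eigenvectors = [[(0.84+0j), 0.79+0.00j, (0.79-0j)], [0.19+0.00j, -0.39-0.23j, (-0.39+0.23j)], [(0.5+0j), -0.33+0.25j, (-0.33-0.25j)]]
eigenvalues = [(-2.14+0j), (1.11+0.19j), (1.11-0.19j)]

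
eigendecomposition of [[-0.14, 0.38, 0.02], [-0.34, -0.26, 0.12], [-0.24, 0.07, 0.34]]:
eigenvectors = [[(0.72+0j), (0.72-0j), 0.14+0.00j], [(-0.1+0.62j), (-0.1-0.62j), 0.12+0.00j], [(0.28+0.09j), (0.28-0.09j), (0.98+0j)]]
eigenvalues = [(-0.19+0.33j), (-0.19-0.33j), (0.31+0j)]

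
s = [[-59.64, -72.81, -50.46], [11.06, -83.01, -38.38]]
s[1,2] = -38.38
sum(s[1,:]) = -110.33000000000001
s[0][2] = -50.46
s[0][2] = -50.46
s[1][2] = -38.38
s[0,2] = -50.46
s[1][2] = -38.38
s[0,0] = -59.64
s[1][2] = -38.38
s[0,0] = -59.64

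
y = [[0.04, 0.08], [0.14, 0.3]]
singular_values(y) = [0.34, 0.0]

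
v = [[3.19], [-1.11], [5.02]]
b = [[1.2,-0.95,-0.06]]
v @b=[[3.83, -3.03, -0.19], [-1.33, 1.05, 0.07], [6.02, -4.77, -0.30]]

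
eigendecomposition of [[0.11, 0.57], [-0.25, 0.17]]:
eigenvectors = [[0.83+0.00j,(0.83-0j)], [0.04+0.55j,(0.04-0.55j)]]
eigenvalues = [(0.14+0.38j), (0.14-0.38j)]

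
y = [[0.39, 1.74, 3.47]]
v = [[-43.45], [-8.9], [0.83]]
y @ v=[[-29.55]]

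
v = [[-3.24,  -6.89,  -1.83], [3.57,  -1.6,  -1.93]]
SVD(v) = [[-1.0,-0.07],[-0.07,1.0]] @ diag([7.844031709461733, 4.3381524340390385]) @ [[0.38, 0.89, 0.25], [0.87, -0.26, -0.41]]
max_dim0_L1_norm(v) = 8.49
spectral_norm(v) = 7.84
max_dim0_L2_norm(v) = 7.07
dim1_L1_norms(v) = [11.96, 7.1]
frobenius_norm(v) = 8.96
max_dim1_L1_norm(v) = 11.96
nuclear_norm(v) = 12.18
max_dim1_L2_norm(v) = 7.83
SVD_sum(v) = [[-2.97, -6.97, -1.96],[-0.21, -0.49, -0.14]] + [[-0.27, 0.08, 0.13], [3.78, -1.11, -1.79]]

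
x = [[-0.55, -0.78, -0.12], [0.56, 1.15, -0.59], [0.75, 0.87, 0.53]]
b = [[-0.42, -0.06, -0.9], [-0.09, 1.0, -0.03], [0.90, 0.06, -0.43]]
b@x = [[-0.48, -0.52, -0.39], [0.59, 1.19, -0.60], [-0.78, -1.01, -0.37]]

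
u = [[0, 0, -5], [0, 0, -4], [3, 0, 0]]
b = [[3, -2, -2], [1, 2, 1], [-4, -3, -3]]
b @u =[[-6, 0, -7], [3, 0, -13], [-9, 0, 32]]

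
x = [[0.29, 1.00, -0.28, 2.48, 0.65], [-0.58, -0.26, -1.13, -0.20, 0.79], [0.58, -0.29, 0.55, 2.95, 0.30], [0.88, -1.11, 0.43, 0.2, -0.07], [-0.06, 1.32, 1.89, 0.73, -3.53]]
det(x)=-7.612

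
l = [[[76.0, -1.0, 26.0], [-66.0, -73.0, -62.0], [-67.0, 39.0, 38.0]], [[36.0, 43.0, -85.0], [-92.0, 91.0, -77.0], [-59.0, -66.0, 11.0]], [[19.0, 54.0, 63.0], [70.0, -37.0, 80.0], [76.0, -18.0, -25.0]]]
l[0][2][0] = -67.0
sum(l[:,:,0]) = -7.0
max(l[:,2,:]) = 76.0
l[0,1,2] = -62.0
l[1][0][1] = 43.0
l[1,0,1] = 43.0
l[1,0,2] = -85.0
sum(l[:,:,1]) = 32.0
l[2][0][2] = 63.0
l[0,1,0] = -66.0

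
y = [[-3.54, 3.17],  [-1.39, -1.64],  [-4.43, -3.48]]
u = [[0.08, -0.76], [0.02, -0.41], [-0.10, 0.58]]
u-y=[[3.62,-3.93], [1.41,1.23], [4.33,4.06]]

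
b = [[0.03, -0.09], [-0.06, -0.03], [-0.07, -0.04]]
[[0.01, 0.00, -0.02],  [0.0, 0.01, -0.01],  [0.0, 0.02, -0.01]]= b@ [[0.04,-0.19,0.05], [-0.12,-0.09,0.2]]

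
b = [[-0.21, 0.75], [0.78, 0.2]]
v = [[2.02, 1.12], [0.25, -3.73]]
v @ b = [[0.45, 1.74], [-2.96, -0.56]]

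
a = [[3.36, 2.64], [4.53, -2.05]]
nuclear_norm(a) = 8.98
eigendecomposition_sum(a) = [[4.08,  1.52], [2.6,  0.97]] + [[-0.72, 1.12], [1.93, -3.02]]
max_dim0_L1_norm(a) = 7.89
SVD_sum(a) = [[3.31,  -0.07],[4.57,  -0.09]] + [[0.05,2.71], [-0.04,-1.96]]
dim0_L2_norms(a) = [5.64, 3.34]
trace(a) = 1.31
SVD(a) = [[-0.59, -0.81], [-0.81, 0.59]] @ diag([5.640823146549056, 3.341214484189306]) @ [[-1.00, 0.02], [-0.02, -1.0]]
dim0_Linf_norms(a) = [4.53, 2.64]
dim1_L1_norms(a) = [6.0, 6.58]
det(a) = -18.85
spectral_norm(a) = 5.64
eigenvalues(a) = [5.05, -3.74]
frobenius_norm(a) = 6.56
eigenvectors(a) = [[0.84, -0.35], [0.54, 0.94]]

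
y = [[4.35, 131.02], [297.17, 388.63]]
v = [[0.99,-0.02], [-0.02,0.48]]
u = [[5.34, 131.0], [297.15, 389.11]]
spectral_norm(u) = 501.49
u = v + y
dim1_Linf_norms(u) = [131.0, 389.11]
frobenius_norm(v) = 1.10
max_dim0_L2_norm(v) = 0.99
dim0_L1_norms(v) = [1.01, 0.5]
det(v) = 0.47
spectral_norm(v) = 0.99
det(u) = -36848.80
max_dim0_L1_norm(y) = 519.65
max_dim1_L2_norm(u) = 489.6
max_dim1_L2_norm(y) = 489.23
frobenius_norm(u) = 506.85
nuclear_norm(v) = 1.47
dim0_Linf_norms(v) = [0.99, 0.48]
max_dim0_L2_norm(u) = 410.57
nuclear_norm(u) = 574.97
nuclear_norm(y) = 575.34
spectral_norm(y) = 501.00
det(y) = -37244.67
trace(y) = 392.98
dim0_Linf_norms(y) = [297.17, 388.63]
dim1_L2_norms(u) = [131.11, 489.6]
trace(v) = 1.47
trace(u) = 394.45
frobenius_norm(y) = 506.49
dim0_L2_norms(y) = [297.2, 410.12]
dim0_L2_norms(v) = [0.99, 0.48]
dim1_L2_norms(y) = [131.09, 489.23]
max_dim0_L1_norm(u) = 520.11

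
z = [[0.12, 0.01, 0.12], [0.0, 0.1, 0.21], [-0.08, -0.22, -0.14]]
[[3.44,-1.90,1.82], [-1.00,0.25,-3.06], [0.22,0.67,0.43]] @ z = [[0.27, -0.56, -0.24], [0.12, 0.69, 0.36], [-0.01, -0.03, 0.11]]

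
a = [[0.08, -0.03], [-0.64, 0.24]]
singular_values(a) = [0.69, 0.0]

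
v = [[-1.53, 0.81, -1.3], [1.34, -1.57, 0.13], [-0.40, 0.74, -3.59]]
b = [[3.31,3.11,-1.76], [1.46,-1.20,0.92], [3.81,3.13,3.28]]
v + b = [[1.78,3.92,-3.06], [2.80,-2.77,1.05], [3.41,3.87,-0.31]]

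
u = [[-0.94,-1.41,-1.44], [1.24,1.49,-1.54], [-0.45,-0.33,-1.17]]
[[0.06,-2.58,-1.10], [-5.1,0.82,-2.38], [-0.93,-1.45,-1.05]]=u@[[-1.43, 1.1, -0.60],[-0.65, 0.37, 0.05],[1.53, 0.71, 1.11]]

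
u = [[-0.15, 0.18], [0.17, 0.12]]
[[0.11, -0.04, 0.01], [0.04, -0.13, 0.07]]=u @ [[-0.14, -0.38, 0.24],  [0.51, -0.53, 0.26]]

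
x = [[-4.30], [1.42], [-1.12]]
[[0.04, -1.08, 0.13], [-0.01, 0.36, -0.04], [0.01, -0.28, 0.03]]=x @ [[-0.01, 0.25, -0.03]]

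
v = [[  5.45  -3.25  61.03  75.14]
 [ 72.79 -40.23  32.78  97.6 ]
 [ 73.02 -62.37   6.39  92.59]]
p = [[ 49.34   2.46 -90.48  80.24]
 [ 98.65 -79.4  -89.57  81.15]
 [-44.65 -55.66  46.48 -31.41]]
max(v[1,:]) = 97.6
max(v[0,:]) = 75.14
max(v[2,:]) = 92.59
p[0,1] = 2.46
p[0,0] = 49.34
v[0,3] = 75.14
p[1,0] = 98.65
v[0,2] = 61.03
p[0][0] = 49.34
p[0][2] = -90.48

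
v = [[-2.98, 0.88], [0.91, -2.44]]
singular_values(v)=[3.64, 1.78]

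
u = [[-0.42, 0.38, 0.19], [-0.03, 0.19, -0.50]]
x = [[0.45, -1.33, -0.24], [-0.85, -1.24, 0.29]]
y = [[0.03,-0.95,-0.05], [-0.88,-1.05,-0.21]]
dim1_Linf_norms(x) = [1.33, 1.24]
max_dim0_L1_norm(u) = 0.69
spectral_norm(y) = 1.59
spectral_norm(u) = 0.60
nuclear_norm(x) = 2.83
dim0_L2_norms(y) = [0.88, 1.42, 0.22]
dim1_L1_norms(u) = [0.99, 0.72]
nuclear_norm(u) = 1.13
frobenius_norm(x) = 2.09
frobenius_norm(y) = 1.68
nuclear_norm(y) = 2.14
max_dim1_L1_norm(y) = 2.14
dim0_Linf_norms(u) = [0.42, 0.38, 0.5]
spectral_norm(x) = 1.84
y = x + u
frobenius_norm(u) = 0.80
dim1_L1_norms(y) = [1.03, 2.14]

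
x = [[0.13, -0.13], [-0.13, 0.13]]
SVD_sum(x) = [[0.13, -0.13], [-0.13, 0.13]] + [[0.0, 0.00],[0.0, 0.0]]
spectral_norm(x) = 0.26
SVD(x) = [[-0.71, 0.71],[0.71, 0.71]] @ diag([0.26000000000000006, 6.926618322619352e-19]) @ [[-0.71, 0.71], [0.71, 0.71]]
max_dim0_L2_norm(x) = 0.18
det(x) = 0.00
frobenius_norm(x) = 0.26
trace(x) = 0.26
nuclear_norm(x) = 0.26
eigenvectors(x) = [[0.71,0.71], [-0.71,0.71]]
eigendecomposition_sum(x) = [[0.13,-0.13], [-0.13,0.13]] + [[0.0, 0.0], [0.0, 0.0]]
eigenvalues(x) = [0.26, 0.0]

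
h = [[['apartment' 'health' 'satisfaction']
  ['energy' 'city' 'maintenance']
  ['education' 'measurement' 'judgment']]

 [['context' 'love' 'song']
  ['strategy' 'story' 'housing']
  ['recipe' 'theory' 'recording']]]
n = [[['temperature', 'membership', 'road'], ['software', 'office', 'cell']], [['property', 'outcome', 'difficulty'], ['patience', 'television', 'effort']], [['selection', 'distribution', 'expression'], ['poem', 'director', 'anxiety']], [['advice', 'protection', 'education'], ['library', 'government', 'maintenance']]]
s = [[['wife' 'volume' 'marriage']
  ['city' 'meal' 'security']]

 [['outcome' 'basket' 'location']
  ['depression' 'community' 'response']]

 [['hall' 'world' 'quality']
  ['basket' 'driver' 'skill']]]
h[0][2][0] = 'education'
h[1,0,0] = 'context'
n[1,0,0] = 'property'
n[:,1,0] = ['software', 'patience', 'poem', 'library']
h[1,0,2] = 'song'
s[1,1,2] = 'response'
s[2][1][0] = 'basket'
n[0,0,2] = 'road'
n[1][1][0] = 'patience'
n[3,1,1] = 'government'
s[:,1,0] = ['city', 'depression', 'basket']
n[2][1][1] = 'director'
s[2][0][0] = 'hall'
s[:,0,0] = ['wife', 'outcome', 'hall']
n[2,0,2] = 'expression'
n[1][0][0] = 'property'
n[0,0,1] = 'membership'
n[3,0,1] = 'protection'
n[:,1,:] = [['software', 'office', 'cell'], ['patience', 'television', 'effort'], ['poem', 'director', 'anxiety'], ['library', 'government', 'maintenance']]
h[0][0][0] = 'apartment'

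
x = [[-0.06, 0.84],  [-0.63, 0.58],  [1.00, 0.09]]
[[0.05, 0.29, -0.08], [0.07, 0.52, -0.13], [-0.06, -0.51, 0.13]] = x@[[-0.06, -0.54, 0.14],[0.05, 0.31, -0.08]]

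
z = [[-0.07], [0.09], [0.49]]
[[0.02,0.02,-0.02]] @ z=[[-0.01]]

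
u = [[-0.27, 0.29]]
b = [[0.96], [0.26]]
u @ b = [[-0.18]]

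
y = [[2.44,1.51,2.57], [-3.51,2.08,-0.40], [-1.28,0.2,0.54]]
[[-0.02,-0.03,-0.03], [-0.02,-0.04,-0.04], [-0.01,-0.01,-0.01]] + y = [[2.42, 1.48, 2.54],[-3.53, 2.04, -0.44],[-1.29, 0.19, 0.53]]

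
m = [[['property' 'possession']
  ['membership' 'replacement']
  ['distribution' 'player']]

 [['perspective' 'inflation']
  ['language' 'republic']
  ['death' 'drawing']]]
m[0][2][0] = 'distribution'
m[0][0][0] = 'property'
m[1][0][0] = 'perspective'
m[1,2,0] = 'death'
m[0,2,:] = ['distribution', 'player']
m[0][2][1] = 'player'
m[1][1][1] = 'republic'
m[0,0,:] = ['property', 'possession']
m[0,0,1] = 'possession'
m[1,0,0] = 'perspective'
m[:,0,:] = [['property', 'possession'], ['perspective', 'inflation']]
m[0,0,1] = 'possession'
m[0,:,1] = ['possession', 'replacement', 'player']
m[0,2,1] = 'player'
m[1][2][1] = 'drawing'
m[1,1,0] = 'language'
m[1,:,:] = [['perspective', 'inflation'], ['language', 'republic'], ['death', 'drawing']]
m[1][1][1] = 'republic'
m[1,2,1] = 'drawing'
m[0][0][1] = 'possession'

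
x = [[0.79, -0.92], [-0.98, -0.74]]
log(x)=[[(0.21+0.59j), (-0.02+1.19j)], [-0.02+1.26j, (0.19+2.56j)]]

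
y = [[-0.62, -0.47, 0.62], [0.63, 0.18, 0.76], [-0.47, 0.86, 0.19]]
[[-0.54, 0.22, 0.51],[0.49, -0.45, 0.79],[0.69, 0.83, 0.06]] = y @[[0.32, -0.81, 0.15], [0.94, 0.53, -0.05], [0.16, -0.05, 0.93]]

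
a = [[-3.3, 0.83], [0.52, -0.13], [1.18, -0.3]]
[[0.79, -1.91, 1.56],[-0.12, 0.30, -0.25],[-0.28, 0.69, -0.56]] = a @[[-0.33, 0.31, -0.37], [-0.36, -1.07, 0.41]]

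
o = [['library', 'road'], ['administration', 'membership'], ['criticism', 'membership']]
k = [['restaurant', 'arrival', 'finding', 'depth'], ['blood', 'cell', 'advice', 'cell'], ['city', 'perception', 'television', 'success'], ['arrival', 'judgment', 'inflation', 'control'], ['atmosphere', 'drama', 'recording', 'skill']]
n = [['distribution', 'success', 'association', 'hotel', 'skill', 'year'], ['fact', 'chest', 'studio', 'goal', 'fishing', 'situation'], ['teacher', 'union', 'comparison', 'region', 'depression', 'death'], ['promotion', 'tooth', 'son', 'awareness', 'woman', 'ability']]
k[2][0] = 'city'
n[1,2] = 'studio'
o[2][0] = 'criticism'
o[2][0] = 'criticism'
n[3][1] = 'tooth'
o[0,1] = 'road'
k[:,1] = ['arrival', 'cell', 'perception', 'judgment', 'drama']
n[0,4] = 'skill'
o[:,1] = ['road', 'membership', 'membership']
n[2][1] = 'union'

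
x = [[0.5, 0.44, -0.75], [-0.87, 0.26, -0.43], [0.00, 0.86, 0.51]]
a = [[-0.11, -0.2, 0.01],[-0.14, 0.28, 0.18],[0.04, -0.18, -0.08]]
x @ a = [[-0.15, 0.16, 0.14], [0.04, 0.32, 0.07], [-0.1, 0.15, 0.11]]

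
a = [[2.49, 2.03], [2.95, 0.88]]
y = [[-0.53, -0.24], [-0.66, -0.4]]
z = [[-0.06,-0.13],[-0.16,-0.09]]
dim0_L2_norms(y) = [0.85, 0.47]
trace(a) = 3.37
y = z @ a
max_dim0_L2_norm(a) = 3.86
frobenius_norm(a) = 4.45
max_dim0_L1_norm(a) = 5.44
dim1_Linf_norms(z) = [0.13, 0.16]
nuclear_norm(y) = 1.02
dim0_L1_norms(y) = [1.19, 0.64]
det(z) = -0.02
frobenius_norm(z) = 0.23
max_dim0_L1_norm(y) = 1.19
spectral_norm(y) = 0.96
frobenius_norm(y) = 0.97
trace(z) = -0.15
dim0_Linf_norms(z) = [0.16, 0.13]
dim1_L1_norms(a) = [4.52, 3.83]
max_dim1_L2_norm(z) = 0.18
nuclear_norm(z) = 0.29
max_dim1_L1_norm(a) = 4.52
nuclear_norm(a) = 5.23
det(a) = -3.80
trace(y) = -0.93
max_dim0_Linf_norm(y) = 0.66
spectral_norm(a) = 4.36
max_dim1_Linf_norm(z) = 0.16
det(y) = 0.05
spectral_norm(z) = 0.22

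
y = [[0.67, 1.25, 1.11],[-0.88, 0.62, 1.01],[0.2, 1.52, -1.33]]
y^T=[[0.67, -0.88, 0.2], [1.25, 0.62, 1.52], [1.11, 1.01, -1.33]]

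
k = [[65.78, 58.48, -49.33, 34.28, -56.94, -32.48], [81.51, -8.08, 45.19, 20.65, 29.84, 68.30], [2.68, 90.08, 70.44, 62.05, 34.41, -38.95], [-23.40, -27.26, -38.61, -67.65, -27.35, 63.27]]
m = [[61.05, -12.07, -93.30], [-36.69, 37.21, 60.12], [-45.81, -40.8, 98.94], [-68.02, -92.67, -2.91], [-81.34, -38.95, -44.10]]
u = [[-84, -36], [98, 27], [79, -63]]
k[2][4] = 34.41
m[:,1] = [-12.07, 37.21, -40.8, -92.67, -38.95]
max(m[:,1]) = 37.21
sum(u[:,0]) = 93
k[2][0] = 2.68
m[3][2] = -2.91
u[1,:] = [98, 27]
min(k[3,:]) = -67.65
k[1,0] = 81.51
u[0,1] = -36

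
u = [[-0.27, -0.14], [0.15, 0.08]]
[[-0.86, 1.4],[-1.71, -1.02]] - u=[[-0.59,1.54], [-1.86,-1.1]]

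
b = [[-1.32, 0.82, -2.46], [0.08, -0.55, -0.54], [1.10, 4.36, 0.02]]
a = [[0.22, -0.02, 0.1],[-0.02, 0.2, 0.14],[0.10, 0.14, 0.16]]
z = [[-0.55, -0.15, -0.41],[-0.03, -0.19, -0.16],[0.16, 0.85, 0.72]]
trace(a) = 0.58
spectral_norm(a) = 0.35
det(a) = 0.00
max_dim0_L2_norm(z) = 0.88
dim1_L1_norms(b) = [4.6, 1.17, 5.48]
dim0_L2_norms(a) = [0.24, 0.24, 0.23]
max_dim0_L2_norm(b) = 4.47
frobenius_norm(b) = 5.41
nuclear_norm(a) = 0.58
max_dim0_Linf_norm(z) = 0.85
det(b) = -5.93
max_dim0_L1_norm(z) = 1.29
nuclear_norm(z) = 1.75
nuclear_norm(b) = 7.89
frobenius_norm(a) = 0.42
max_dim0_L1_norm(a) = 0.4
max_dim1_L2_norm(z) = 1.13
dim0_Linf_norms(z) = [0.55, 0.85, 0.72]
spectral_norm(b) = 4.56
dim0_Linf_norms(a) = [0.22, 0.2, 0.16]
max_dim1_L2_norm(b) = 4.5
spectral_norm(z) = 1.26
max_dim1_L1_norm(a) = 0.4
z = b @ a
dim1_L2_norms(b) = [2.91, 0.77, 4.5]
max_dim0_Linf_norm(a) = 0.22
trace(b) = -1.85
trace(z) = -0.02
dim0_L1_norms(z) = [0.74, 1.19, 1.29]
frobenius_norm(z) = 1.35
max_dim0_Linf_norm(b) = 4.36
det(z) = -0.00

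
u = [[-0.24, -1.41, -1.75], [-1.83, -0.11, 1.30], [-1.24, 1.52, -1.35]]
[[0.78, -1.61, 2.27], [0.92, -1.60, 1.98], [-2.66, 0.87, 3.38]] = u@ [[-0.02, 0.75, -1.77],[-1.26, 1.11, -0.09],[0.57, -0.08, -0.98]]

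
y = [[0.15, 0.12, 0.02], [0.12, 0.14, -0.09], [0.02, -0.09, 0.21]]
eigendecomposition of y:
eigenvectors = [[0.6, -0.65, -0.46], [-0.72, -0.18, -0.67], [-0.36, -0.74, 0.57]]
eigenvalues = [-0.01, 0.21, 0.3]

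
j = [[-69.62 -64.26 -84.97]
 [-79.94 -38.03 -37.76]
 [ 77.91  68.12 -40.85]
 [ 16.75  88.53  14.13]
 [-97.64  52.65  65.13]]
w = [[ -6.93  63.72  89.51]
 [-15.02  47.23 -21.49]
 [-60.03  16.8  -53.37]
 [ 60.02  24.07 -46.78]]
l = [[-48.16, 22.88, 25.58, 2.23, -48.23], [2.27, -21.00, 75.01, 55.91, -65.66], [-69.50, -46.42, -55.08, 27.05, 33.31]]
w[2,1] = 16.8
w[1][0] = -15.02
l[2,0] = -69.5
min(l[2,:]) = -69.5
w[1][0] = -15.02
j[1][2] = -37.76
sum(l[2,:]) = -110.63999999999999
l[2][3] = 27.05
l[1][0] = 2.27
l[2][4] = 33.31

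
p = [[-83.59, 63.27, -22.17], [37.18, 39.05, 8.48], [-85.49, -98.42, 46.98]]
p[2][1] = -98.42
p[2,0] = -85.49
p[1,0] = 37.18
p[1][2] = 8.48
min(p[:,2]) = -22.17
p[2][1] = -98.42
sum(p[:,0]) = -131.9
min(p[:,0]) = -85.49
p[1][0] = 37.18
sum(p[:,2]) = 33.28999999999999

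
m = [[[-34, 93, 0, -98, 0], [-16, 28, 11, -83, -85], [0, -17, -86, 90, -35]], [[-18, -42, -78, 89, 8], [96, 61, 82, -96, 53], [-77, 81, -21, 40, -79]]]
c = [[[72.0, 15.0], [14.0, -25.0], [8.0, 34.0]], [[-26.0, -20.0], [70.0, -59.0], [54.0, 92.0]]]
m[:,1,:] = [[-16, 28, 11, -83, -85], [96, 61, 82, -96, 53]]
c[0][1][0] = 14.0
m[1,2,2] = -21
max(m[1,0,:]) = 89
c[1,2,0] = 54.0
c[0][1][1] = -25.0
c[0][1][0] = 14.0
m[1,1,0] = 96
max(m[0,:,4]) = 0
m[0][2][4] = -35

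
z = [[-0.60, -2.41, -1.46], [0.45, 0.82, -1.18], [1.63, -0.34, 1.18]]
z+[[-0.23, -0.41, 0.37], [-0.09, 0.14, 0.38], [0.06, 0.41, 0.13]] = [[-0.83, -2.82, -1.09],[0.36, 0.96, -0.8],[1.69, 0.07, 1.31]]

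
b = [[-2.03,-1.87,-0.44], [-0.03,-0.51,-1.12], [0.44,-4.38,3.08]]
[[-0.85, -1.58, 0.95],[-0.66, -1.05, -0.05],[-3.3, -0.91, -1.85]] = b @ [[-0.42, 0.03, -0.73], [0.86, 0.66, 0.3], [0.21, 0.64, -0.07]]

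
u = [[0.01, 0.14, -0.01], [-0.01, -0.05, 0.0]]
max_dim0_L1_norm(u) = 0.19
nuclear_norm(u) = 0.16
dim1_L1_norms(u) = [0.16, 0.06]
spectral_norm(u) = 0.15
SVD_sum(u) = [[0.01, 0.14, -0.01], [-0.00, -0.05, 0.00]] + [[-0.0,0.00,-0.00], [-0.01,0.00,-0.0]]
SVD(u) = [[-0.94, 0.34], [0.34, 0.94]] @ diag([0.14950628696287294, 0.0069188263871186656]) @ [[-0.09, -0.99, 0.06], [-0.87, 0.04, -0.49]]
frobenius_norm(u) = 0.15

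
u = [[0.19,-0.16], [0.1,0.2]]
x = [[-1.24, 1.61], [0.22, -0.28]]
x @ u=[[-0.07, 0.52], [0.01, -0.09]]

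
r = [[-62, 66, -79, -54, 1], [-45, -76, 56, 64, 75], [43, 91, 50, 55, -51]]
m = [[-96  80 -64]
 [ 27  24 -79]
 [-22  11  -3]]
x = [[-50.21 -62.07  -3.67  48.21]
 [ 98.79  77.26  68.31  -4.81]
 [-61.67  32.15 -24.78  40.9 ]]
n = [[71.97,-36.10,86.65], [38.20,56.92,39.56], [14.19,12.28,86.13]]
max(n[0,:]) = 86.65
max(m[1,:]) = 27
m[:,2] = [-64, -79, -3]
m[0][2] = -64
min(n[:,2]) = 39.56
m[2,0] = -22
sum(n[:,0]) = 124.36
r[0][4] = 1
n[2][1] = 12.28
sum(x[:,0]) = -13.089999999999996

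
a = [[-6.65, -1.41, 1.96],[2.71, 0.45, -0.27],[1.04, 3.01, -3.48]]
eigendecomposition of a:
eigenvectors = [[0.02, 0.92, 0.69],[0.78, -0.39, -0.37],[0.63, 0.09, 0.62]]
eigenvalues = [0.3, -5.85, -4.13]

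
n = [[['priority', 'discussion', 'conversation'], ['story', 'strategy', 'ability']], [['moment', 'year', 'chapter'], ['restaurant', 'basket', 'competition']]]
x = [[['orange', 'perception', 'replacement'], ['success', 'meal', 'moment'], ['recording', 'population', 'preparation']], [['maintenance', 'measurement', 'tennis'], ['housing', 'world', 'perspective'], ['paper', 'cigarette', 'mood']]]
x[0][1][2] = 'moment'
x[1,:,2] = ['tennis', 'perspective', 'mood']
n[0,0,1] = 'discussion'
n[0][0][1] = 'discussion'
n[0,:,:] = [['priority', 'discussion', 'conversation'], ['story', 'strategy', 'ability']]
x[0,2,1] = 'population'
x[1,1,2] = 'perspective'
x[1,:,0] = ['maintenance', 'housing', 'paper']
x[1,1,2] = 'perspective'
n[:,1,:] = [['story', 'strategy', 'ability'], ['restaurant', 'basket', 'competition']]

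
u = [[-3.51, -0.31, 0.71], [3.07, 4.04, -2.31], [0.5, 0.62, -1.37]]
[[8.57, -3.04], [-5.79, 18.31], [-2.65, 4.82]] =u@[[-2.21, 0.18], [1.2, 3.27], [1.67, -1.97]]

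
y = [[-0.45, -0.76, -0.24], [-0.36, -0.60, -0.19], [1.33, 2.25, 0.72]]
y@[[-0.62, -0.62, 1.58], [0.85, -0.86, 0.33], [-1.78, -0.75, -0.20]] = [[0.06, 1.11, -0.91], [0.05, 0.88, -0.73], [-0.19, -3.30, 2.70]]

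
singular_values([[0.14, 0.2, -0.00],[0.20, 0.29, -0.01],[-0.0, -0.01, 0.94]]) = [0.94, 0.43, 0.0]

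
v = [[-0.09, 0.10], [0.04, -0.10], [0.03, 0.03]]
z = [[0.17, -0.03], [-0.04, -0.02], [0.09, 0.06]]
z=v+[[0.26,-0.13],[-0.08,0.08],[0.06,0.03]]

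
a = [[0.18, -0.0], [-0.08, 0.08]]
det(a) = 0.01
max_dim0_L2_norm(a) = 0.2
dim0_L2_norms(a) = [0.2, 0.08]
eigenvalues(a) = [0.08, 0.18]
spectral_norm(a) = 0.20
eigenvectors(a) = [[0.0, 0.78], [1.00, -0.62]]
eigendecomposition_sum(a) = [[0.00, 0.00], [0.06, 0.08]] + [[0.18, 0.00], [-0.14, 0.0]]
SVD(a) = [[-0.88, 0.47], [0.47, 0.88]] @ diag([0.2000459474616829, 0.07198346271302596]) @ [[-0.98,0.19], [0.19,0.98]]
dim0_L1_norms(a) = [0.26, 0.08]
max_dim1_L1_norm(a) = 0.18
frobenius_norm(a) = 0.21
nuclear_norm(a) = 0.27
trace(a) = 0.26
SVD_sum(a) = [[0.17, -0.03], [-0.09, 0.02]] + [[0.01, 0.03], [0.01, 0.06]]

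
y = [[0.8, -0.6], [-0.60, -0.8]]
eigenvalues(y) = [1.0, -1.0]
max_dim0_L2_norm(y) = 1.0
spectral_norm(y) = 1.00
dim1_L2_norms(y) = [1.0, 1.0]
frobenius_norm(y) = 1.41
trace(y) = 0.00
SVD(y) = [[-0.80, 0.60], [0.6, 0.80]] @ diag([1.0, 1.0]) @ [[-1.00, -0.0], [-0.00, -1.00]]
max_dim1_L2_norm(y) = 1.0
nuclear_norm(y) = 2.00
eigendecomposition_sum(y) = [[0.9, -0.3], [-0.30, 0.10]] + [[-0.10, -0.30], [-0.3, -0.9]]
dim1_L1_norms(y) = [1.4, 1.4]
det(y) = -1.00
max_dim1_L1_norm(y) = 1.4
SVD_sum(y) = [[0.8, 0.00], [-0.60, 0.00]] + [[0.0, -0.6], [0.0, -0.8]]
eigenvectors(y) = [[0.95, 0.32], [-0.32, 0.95]]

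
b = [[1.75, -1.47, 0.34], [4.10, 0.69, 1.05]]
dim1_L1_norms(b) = [3.56, 5.84]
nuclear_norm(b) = 6.22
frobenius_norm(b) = 4.87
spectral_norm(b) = 4.59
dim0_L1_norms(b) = [5.85, 2.16, 1.39]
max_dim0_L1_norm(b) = 5.85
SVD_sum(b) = [[1.70, 0.03, 0.42], [4.12, 0.07, 1.02]] + [[0.05, -1.5, -0.08], [-0.02, 0.62, 0.03]]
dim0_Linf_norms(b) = [4.1, 1.47, 1.05]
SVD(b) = [[-0.38, -0.92],[-0.92, 0.38]] @ diag([4.591975779566928, 1.6252256581381885]) @ [[-0.97, -0.02, -0.24],[-0.03, 1.0, 0.05]]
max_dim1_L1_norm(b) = 5.84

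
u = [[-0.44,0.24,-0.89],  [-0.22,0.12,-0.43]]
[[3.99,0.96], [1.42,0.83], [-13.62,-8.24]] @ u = [[-1.97,1.07,-3.96], [-0.81,0.44,-1.62], [7.81,-4.26,15.66]]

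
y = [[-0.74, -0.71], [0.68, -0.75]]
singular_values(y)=[1.03, 1.0]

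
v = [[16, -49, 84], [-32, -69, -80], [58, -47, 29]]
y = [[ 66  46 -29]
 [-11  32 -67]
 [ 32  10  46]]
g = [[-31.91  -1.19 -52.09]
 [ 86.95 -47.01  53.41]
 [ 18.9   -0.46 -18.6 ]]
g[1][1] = -47.01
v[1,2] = -80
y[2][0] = 32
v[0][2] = 84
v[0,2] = 84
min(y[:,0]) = -11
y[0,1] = 46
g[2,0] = 18.9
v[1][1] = -69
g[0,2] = -52.09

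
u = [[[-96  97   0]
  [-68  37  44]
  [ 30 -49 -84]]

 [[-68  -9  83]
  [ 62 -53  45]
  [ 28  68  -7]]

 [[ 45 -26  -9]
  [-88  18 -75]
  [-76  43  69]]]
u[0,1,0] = -68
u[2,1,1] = 18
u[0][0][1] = 97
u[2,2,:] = [-76, 43, 69]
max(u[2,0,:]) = 45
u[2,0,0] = 45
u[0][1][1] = 37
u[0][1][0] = -68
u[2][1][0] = -88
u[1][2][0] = 28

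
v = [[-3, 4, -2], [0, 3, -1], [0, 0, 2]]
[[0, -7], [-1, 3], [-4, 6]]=v @ [[0, 3], [-1, 2], [-2, 3]]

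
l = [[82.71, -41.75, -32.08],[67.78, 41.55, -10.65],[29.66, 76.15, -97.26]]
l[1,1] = 41.55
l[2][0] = 29.66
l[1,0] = 67.78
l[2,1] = 76.15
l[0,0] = 82.71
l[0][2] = -32.08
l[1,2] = -10.65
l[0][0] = 82.71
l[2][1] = 76.15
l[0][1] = -41.75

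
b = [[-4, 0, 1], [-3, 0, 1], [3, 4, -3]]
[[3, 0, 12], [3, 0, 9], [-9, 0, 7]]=b @ [[0, 0, -3], [0, 0, 4], [3, 0, 0]]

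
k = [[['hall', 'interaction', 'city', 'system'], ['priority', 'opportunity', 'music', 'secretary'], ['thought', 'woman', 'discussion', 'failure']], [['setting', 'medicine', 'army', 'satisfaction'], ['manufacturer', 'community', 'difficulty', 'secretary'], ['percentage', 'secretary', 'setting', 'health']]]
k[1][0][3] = 'satisfaction'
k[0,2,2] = 'discussion'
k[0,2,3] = 'failure'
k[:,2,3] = ['failure', 'health']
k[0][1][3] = 'secretary'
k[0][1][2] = 'music'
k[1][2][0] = 'percentage'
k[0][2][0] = 'thought'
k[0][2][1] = 'woman'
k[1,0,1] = 'medicine'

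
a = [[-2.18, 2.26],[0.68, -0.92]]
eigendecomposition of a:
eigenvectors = [[-0.95, -0.75], [0.32, -0.67]]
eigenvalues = [-2.94, -0.16]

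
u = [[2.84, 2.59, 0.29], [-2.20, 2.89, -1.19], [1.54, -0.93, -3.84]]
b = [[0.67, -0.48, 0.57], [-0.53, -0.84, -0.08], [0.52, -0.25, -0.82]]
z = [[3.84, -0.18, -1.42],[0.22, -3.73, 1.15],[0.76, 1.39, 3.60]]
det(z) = -62.18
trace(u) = 1.89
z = b @ u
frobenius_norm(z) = 6.90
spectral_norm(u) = 4.32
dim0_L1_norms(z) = [4.82, 5.3, 6.17]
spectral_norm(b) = 1.00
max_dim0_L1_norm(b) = 1.72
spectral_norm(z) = 4.33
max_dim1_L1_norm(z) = 5.75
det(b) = 1.00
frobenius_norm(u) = 6.89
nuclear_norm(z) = 11.91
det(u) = -61.98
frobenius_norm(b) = 1.73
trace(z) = 3.71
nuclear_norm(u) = 11.90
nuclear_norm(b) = 3.00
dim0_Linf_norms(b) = [0.67, 0.84, 0.82]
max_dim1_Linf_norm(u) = 3.84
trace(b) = -0.99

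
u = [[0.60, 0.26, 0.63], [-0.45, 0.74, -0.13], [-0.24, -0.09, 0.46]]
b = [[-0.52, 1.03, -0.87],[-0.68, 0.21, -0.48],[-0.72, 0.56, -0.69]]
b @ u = [[-0.57,0.71,-0.86], [-0.39,0.02,-0.68], [-0.52,0.29,-0.84]]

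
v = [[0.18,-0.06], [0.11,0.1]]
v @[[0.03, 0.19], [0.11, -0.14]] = [[-0.00, 0.04], [0.01, 0.01]]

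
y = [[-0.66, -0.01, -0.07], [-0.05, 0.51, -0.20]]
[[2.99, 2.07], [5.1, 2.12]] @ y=[[-2.08,1.03,-0.62],  [-3.47,1.03,-0.78]]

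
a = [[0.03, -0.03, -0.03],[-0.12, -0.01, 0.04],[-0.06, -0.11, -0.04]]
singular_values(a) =[0.15, 0.11, 0.0]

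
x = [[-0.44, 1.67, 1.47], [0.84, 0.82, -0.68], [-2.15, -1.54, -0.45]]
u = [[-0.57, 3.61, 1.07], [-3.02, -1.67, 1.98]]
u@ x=[[0.98, 0.36, -3.77], [-4.33, -9.46, -4.19]]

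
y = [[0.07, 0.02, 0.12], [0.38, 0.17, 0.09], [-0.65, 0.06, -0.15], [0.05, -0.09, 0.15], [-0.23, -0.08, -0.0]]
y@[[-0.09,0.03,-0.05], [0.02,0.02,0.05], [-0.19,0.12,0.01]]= [[-0.03,  0.02,  -0.0],[-0.05,  0.03,  -0.01],[0.09,  -0.04,  0.03],[-0.03,  0.02,  -0.01],[0.02,  -0.01,  0.01]]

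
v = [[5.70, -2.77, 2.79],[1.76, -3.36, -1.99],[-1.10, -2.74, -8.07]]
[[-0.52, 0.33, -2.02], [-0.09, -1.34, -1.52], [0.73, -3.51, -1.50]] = v @ [[0.04,-0.09,-0.38], [0.13,0.11,0.14], [-0.14,0.41,0.19]]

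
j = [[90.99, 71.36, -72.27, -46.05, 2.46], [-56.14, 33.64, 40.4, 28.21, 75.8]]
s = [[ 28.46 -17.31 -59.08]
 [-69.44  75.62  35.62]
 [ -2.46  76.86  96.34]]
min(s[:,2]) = -59.08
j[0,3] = -46.05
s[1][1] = 75.62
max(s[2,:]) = 96.34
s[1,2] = 35.62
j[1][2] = 40.4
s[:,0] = [28.46, -69.44, -2.46]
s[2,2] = 96.34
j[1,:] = [-56.14, 33.64, 40.4, 28.21, 75.8]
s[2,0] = -2.46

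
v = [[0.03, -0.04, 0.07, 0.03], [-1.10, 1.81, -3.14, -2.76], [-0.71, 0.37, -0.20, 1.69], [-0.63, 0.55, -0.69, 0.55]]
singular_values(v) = [4.75, 2.11, 0.01, 0.0]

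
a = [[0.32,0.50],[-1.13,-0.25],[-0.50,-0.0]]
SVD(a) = [[-0.34,-0.91], [0.87,-0.21], [0.36,-0.35]] @ diag([1.3282252450469239, 0.4214471478371151]) @ [[-0.96, -0.29], [0.29, -0.96]]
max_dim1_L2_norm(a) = 1.16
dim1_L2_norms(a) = [0.59, 1.16, 0.5]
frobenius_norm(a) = 1.39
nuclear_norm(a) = 1.75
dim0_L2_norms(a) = [1.28, 0.56]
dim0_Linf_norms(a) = [1.13, 0.5]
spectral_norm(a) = 1.33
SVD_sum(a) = [[0.43, 0.13], [-1.1, -0.34], [-0.46, -0.14]] + [[-0.11, 0.37], [-0.03, 0.09], [-0.04, 0.14]]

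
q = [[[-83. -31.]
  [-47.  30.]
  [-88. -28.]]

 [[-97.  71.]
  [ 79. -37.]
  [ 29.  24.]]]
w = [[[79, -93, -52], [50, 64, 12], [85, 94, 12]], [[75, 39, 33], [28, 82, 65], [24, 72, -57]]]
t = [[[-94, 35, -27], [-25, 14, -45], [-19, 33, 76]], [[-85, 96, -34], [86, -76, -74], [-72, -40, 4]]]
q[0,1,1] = 30.0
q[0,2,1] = -28.0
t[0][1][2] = -45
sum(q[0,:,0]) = -218.0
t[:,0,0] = [-94, -85]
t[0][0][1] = 35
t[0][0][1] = 35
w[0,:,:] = [[79, -93, -52], [50, 64, 12], [85, 94, 12]]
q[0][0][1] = -31.0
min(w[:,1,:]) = 12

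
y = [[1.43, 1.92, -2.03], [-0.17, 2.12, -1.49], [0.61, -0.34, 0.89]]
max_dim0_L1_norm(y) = 4.41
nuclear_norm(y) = 5.87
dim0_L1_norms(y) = [2.21, 4.38, 4.41]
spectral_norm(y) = 3.97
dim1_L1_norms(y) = [5.38, 3.78, 1.84]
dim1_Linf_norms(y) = [2.03, 2.12, 0.89]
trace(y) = 4.44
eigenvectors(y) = [[-0.08+0.00j, -0.86+0.00j, -0.86-0.00j], [-0.71+0.00j, (-0.36-0.25j), -0.36+0.25j], [(-0.7+0j), (-0.14+0.23j), -0.14-0.23j]]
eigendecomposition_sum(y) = [[-0.02+0.00j, (0.04+0j), (0.04+0j)], [(-0.18+0j), (0.31+0j), 0.33+0.00j], [(-0.18+0j), (0.31+0j), 0.33+0.00j]] + [[0.73+1.03j, 0.94-1.75j, (-1.03+1.64j)], [(0.01+0.64j), 0.90-0.46j, (-0.91+0.39j)], [(0.4-0.03j), (-0.32-0.54j), (0.28+0.55j)]] + [[(0.73-1.03j), 0.94+1.75j, (-1.03-1.64j)], [(0.01-0.64j), 0.90+0.46j, -0.91-0.39j], [0.40+0.03j, -0.32+0.54j, (0.28-0.55j)]]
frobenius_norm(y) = 4.23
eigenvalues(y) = [(0.62+0j), (1.91+1.11j), (1.91-1.11j)]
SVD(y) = [[-0.76, 0.59, -0.26],[-0.62, -0.57, 0.54],[0.18, 0.58, 0.8]] @ diag([3.972990401218669, 1.327084242607509, 0.5741033747045615]) @ [[-0.22, -0.72, 0.66], [0.97, -0.19, 0.12], [0.05, 0.67, 0.74]]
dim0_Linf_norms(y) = [1.43, 2.12, 2.03]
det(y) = 3.03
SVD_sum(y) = [[0.67, 2.17, -2.01], [0.55, 1.76, -1.63], [-0.15, -0.5, 0.46]] + [[0.76, -0.15, 0.09], [-0.73, 0.15, -0.09], [0.74, -0.15, 0.09]] + [[-0.01, -0.10, -0.11], [0.01, 0.21, 0.23], [0.02, 0.31, 0.34]]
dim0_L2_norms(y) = [1.56, 2.88, 2.67]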